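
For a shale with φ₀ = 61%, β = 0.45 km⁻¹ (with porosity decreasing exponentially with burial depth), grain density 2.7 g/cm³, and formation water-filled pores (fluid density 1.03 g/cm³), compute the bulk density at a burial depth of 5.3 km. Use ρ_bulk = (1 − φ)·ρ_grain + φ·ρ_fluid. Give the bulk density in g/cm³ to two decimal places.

Porosity at depth: φ = 0.61·exp(−0.45×5.3) = 0.61×0.0921 = 0.0562
Bulk density: ρ_b = (1−φ)ρ_g + φ·ρ_f = 0.9438×2.7 + 0.0562×1.03
       = 2.548 + 0.058 = 2.606 g/cm³

2.61 g/cm³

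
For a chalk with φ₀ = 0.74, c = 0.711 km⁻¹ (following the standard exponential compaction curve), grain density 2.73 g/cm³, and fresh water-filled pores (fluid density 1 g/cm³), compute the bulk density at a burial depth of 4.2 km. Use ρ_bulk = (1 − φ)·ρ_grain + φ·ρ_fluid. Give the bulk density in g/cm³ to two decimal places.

2.67 g/cm³

Porosity at depth: φ = 0.74·exp(−0.711×4.2) = 0.74×0.0505 = 0.0374
Bulk density: ρ_b = (1−φ)ρ_g + φ·ρ_f = 0.9626×2.73 + 0.0374×1
       = 2.628 + 0.037 = 2.665 g/cm³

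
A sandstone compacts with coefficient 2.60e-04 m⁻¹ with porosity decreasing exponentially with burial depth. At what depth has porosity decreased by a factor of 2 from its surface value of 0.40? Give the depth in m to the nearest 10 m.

Working in km (1 km = 1000 m; k in km⁻¹ = k in m⁻¹ × 1000):
n/n₀ = 1/2 ⇒ exp(−k·z) = 1/2 ⇒ z = ln(2) / k
z = 0.6931 / 0.26 = 2.666 km

2670 m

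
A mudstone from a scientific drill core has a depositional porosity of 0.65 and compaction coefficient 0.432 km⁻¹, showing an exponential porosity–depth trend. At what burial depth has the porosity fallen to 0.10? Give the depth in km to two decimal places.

Invert Athy's law: z = ln(φ₀/φ) / β
z = ln(0.65/0.1) / 0.432 = ln(6.5) / 0.432 = 1.8718 / 0.432 = 4.333 km

4.33 km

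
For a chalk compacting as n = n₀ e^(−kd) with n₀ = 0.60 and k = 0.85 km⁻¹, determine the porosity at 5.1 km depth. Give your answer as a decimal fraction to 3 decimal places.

n = n₀·exp(−k·d) = 0.6 × exp(−0.85 × 5.1) = 0.6 × exp(−4.335)
  = 0.6 × 0.0131 = 0.0079

0.008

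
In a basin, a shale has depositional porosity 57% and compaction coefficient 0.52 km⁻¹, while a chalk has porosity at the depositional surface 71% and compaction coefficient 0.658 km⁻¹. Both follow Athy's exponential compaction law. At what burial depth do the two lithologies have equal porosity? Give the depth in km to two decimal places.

Set φ₀ₐ e^(−βₐz) = φ₀ᵦ e^(−βᵦz) ⇒ ln(φ₀ₐ/φ₀ᵦ) = (βₐ − βᵦ)·z
z = ln(0.57/0.71) / (0.52 − 0.658) = -0.2196 / -0.138 = 1.592 km

1.59 km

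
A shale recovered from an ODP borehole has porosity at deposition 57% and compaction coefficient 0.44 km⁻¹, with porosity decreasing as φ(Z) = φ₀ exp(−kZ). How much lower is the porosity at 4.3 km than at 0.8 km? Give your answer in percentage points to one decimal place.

φ(0.8) = 0.57·e^(−0.44×0.8) = 0.4009
φ(4.3) = 0.57·e^(−0.44×4.3) = 0.0859
Δφ = 0.4009 − 0.0859 = 0.3149

31.5 percentage points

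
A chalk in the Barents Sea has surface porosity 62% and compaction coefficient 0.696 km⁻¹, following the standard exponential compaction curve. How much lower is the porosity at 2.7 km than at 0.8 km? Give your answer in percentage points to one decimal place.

n(0.8) = 0.62·e^(−0.696×0.8) = 0.3553
n(2.7) = 0.62·e^(−0.696×2.7) = 0.0947
Δn = 0.3553 − 0.0947 = 0.2606

26.1 percentage points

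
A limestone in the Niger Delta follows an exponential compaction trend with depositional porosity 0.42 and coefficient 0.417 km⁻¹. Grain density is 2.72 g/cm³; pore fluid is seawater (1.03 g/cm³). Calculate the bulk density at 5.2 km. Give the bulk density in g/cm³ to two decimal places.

2.64 g/cm³

Porosity at depth: phi = 0.42·exp(−0.417×5.2) = 0.42×0.1144 = 0.0480
Bulk density: ρ_b = (1−phi)ρ_g + phi·ρ_f = 0.9520×2.72 + 0.0480×1.03
       = 2.589 + 0.049 = 2.639 g/cm³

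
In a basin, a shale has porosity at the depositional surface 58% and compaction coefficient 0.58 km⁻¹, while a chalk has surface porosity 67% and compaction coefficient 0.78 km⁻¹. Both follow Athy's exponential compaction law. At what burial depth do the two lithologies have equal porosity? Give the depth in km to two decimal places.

0.72 km

Set phi₀ₐ e^(−cₐZ) = phi₀ᵦ e^(−cᵦZ) ⇒ ln(phi₀ₐ/phi₀ᵦ) = (cₐ − cᵦ)·Z
Z = ln(0.58/0.67) / (0.58 − 0.78) = -0.1442 / -0.2 = 0.721 km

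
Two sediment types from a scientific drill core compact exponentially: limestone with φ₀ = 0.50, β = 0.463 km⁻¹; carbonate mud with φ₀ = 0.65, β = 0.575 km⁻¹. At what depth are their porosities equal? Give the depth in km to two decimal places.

Set φ₀ₐ e^(−βₐZ) = φ₀ᵦ e^(−βᵦZ) ⇒ ln(φ₀ₐ/φ₀ᵦ) = (βₐ − βᵦ)·Z
Z = ln(0.5/0.65) / (0.463 − 0.575) = -0.2624 / -0.112 = 2.343 km

2.34 km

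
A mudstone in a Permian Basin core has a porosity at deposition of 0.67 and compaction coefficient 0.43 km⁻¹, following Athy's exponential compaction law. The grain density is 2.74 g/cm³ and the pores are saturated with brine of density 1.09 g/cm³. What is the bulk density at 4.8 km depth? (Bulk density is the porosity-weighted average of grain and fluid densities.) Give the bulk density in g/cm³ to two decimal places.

2.60 g/cm³

Porosity at depth: phi = 0.67·exp(−0.43×4.8) = 0.67×0.1269 = 0.0851
Bulk density: ρ_b = (1−phi)ρ_g + phi·ρ_f = 0.9149×2.74 + 0.0851×1.09
       = 2.507 + 0.093 = 2.600 g/cm³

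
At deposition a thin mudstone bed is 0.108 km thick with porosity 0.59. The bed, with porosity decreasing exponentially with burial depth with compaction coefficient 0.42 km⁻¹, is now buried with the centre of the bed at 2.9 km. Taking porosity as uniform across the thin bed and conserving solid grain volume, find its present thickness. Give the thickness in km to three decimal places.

0.054 km

Porosity at 2.9 km: phi = 0.59·exp(−0.42×2.9) = 0.1745
Solid-volume conservation: h(1−phi) = h₀(1−phi₀) ⇒ h = h₀·(1−phi₀)/(1−phi)
h = 0.108 × (1 − 0.59)/(1 − 0.1745) = 0.108 × 0.4967 = 0.0536 km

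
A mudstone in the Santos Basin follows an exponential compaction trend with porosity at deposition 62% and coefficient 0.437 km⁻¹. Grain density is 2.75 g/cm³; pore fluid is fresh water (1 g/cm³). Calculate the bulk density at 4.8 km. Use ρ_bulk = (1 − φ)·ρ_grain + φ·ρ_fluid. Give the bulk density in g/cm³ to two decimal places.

2.62 g/cm³

Porosity at depth: φ = 0.62·exp(−0.437×4.8) = 0.62×0.1228 = 0.0761
Bulk density: ρ_b = (1−φ)ρ_g + φ·ρ_f = 0.9239×2.75 + 0.0761×1
       = 2.541 + 0.076 = 2.617 g/cm³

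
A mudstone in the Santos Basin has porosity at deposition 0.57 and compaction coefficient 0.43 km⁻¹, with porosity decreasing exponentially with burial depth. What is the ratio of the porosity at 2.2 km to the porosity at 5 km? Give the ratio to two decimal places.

n(z₁)/n(z₂) = e^(−c·z₁)/e^(−c·z₂) = e^{c(z₂−z₁)}
= exp(0.43 × 2.8) = exp(1.204) = 3.3334

3.33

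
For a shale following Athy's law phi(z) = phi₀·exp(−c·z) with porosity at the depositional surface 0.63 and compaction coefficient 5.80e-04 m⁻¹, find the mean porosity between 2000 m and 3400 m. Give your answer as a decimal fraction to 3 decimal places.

Working in km (1 km = 1000 m; c in km⁻¹ = c in m⁻¹ × 1000):
⟨phi⟩ = (1/(z₂−z₁)) ∫ phi₀ e^(−cz) dz = phi₀·(e^(−c·z₁) − e^(−c·z₂)) / (c·(z₂−z₁))
e^(−0.58×2) = 0.3135; e^(−0.58×3.4) = 0.1392
⟨phi⟩ = 0.63 × (0.3135 − 0.1392) / (0.58 × 1.4) = 0.63 × 0.2147 = 0.1352

0.135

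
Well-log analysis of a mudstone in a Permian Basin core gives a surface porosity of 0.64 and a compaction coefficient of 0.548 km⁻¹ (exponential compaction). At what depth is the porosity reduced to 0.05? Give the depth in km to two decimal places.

Invert Athy's law: z = ln(φ₀/φ) / k
z = ln(0.64/0.05) / 0.548 = ln(12.8) / 0.548 = 2.5494 / 0.548 = 4.652 km

4.65 km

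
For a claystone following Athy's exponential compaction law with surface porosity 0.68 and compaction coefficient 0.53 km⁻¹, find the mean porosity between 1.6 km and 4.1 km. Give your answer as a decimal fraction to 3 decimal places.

⟨phi⟩ = (1/(Z₂−Z₁)) ∫ phi₀ e^(−βZ) dZ = phi₀·(e^(−β·Z₁) − e^(−β·Z₂)) / (β·(Z₂−Z₁))
e^(−0.53×1.6) = 0.4283; e^(−0.53×4.1) = 0.1138
⟨phi⟩ = 0.68 × (0.4283 − 0.1138) / (0.53 × 2.5) = 0.68 × 0.2373 = 0.1614

0.161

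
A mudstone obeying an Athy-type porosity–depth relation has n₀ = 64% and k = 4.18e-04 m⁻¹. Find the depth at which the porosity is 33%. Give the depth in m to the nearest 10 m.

Working in km (1 km = 1000 m; k in km⁻¹ = k in m⁻¹ × 1000):
Invert Athy's law: Z = ln(n₀/n) / k
Z = ln(0.64/0.33) / 0.418 = ln(1.939) / 0.418 = 0.6624 / 0.418 = 1.585 km

1580 m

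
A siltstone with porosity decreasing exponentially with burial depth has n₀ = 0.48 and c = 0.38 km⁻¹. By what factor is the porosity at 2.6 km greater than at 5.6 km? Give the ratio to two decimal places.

n(Z₁)/n(Z₂) = e^(−c·Z₁)/e^(−c·Z₂) = e^{c(Z₂−Z₁)}
= exp(0.38 × 3) = exp(1.14) = 3.1268

3.13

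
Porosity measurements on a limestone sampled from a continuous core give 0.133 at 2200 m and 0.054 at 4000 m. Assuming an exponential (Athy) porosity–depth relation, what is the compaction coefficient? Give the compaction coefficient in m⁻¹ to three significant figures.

0.000501 m⁻¹

Working in km (1 km = 1000 m; c in km⁻¹ = c in m⁻¹ × 1000):
Athy: φ(Z) = φ₀ e^(−cZ) ⇒ φ₁/φ₂ = e^{c(Z₂−Z₁)} ⇒ c = ln(φ₁/φ₂)/(Z₂−Z₁)
c = ln(0.133/0.054) / (4 − 2.2) = ln(2.463) / 1.8 = 0.9014 / 1.8 = 0.5008 km⁻¹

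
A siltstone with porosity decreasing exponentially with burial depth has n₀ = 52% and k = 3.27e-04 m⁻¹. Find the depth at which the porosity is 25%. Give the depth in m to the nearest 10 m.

Working in km (1 km = 1000 m; k in km⁻¹ = k in m⁻¹ × 1000):
Invert Athy's law: Z = ln(n₀/n) / k
Z = ln(0.52/0.25) / 0.327 = ln(2.08) / 0.327 = 0.7324 / 0.327 = 2.240 km

2240 m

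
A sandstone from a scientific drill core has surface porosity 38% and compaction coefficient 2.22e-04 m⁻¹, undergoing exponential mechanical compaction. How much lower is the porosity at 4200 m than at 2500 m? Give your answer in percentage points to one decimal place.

Working in km (1 km = 1000 m; c in km⁻¹ = c in m⁻¹ × 1000):
φ(2.5) = 0.38·e^(−0.222×2.5) = 0.2181
φ(4.2) = 0.38·e^(−0.222×4.2) = 0.1496
Δφ = 0.2181 − 0.1496 = 0.0686

6.9 percentage points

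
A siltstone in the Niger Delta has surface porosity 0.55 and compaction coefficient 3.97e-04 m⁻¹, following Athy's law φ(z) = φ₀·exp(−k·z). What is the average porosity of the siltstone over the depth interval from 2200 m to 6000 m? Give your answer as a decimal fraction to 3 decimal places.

Working in km (1 km = 1000 m; k in km⁻¹ = k in m⁻¹ × 1000):
⟨φ⟩ = (1/(z₂−z₁)) ∫ φ₀ e^(−kz) dz = φ₀·(e^(−k·z₁) − e^(−k·z₂)) / (k·(z₂−z₁))
e^(−0.397×2.2) = 0.4175; e^(−0.397×6) = 0.0924
⟨φ⟩ = 0.55 × (0.4175 − 0.0924) / (0.397 × 3.8) = 0.55 × 0.2155 = 0.1185

0.119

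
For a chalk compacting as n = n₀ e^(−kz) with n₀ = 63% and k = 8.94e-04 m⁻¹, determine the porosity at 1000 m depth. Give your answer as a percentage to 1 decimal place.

25.8%

Working in km (1 km = 1000 m; k in km⁻¹ = k in m⁻¹ × 1000):
n = n₀·exp(−k·z) = 0.63 × exp(−0.894 × 1) = 0.63 × exp(−0.894)
  = 0.63 × 0.4090 = 0.2577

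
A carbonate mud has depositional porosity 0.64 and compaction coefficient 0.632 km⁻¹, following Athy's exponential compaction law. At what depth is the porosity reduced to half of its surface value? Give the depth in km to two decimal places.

1.10 km

φ/φ₀ = 1/2 ⇒ exp(−k·Z) = 1/2 ⇒ Z = ln(2) / k
Z = 0.6931 / 0.632 = 1.097 km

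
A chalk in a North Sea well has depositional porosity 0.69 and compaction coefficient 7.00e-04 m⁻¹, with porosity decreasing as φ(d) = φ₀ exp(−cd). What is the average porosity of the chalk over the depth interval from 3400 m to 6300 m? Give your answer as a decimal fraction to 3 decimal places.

Working in km (1 km = 1000 m; c in km⁻¹ = c in m⁻¹ × 1000):
⟨φ⟩ = (1/(d₂−d₁)) ∫ φ₀ e^(−cd) dd = φ₀·(e^(−c·d₁) − e^(−c·d₂)) / (c·(d₂−d₁))
e^(−0.7×3.4) = 0.0926; e^(−0.7×6.3) = 0.0122
⟨φ⟩ = 0.69 × (0.0926 − 0.0122) / (0.7 × 2.9) = 0.69 × 0.0396 = 0.0273

0.027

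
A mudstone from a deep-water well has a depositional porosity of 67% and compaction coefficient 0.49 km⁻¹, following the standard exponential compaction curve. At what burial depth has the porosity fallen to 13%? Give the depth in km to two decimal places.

3.35 km

Invert Athy's law: Z = ln(φ₀/φ) / β
Z = ln(0.67/0.13) / 0.49 = ln(5.154) / 0.49 = 1.6397 / 0.49 = 3.346 km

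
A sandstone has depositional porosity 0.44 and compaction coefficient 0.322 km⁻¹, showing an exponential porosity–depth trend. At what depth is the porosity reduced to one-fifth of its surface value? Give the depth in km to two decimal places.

n/n₀ = 1/5 ⇒ exp(−β·d) = 1/5 ⇒ d = ln(5) / β
d = 1.6094 / 0.322 = 4.998 km

5.00 km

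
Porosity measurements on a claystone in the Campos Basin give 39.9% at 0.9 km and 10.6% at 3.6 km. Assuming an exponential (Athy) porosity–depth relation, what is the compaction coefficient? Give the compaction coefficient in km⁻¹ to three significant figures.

Athy: phi(Z) = phi₀ e^(−cZ) ⇒ phi₁/phi₂ = e^{c(Z₂−Z₁)} ⇒ c = ln(phi₁/phi₂)/(Z₂−Z₁)
c = ln(0.399/0.106) / (3.6 − 0.9) = ln(3.764) / 2.7 = 1.3255 / 2.7 = 0.4909 km⁻¹

0.491 km⁻¹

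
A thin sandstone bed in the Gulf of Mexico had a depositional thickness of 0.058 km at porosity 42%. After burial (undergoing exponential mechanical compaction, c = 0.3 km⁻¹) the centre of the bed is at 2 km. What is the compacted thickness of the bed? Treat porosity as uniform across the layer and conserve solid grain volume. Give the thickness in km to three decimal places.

0.044 km

Porosity at 2 km: phi = 0.42·exp(−0.3×2) = 0.2305
Solid-volume conservation: h(1−phi) = h₀(1−phi₀) ⇒ h = h₀·(1−phi₀)/(1−phi)
h = 0.058 × (1 − 0.42)/(1 − 0.2305) = 0.058 × 0.7537 = 0.0437 km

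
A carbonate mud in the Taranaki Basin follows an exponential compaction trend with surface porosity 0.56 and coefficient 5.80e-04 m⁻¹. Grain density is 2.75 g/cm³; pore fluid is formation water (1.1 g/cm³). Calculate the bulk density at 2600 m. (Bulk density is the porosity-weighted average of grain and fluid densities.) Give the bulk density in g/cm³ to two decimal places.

2.55 g/cm³

Working in km (1 km = 1000 m; k in km⁻¹ = k in m⁻¹ × 1000):
Porosity at depth: n = 0.56·exp(−0.58×2.6) = 0.56×0.2214 = 0.1240
Bulk density: ρ_b = (1−n)ρ_g + n·ρ_f = 0.8760×2.75 + 0.1240×1.1
       = 2.409 + 0.136 = 2.545 g/cm³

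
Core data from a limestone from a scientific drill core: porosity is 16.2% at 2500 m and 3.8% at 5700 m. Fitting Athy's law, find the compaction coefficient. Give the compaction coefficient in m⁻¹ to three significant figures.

Working in km (1 km = 1000 m; c in km⁻¹ = c in m⁻¹ × 1000):
Athy: φ(Z) = φ₀ e^(−cZ) ⇒ φ₁/φ₂ = e^{c(Z₂−Z₁)} ⇒ c = ln(φ₁/φ₂)/(Z₂−Z₁)
c = ln(0.162/0.038) / (5.7 − 2.5) = ln(4.263) / 3.2 = 1.4500 / 3.2 = 0.4531 km⁻¹

0.000453 m⁻¹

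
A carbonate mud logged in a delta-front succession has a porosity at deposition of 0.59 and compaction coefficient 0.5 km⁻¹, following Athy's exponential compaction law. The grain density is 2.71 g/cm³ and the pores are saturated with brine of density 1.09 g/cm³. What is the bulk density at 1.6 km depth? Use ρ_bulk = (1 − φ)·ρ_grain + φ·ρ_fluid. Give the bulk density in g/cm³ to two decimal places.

2.28 g/cm³

Porosity at depth: φ = 0.59·exp(−0.5×1.6) = 0.59×0.4493 = 0.2651
Bulk density: ρ_b = (1−φ)ρ_g + φ·ρ_f = 0.7349×2.71 + 0.2651×1.09
       = 1.992 + 0.289 = 2.281 g/cm³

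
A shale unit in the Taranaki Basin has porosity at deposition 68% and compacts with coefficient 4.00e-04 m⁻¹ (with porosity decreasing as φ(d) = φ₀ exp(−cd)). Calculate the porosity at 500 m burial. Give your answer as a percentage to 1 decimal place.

55.7%

Working in km (1 km = 1000 m; c in km⁻¹ = c in m⁻¹ × 1000):
φ = φ₀·exp(−c·d) = 0.68 × exp(−0.4 × 0.5) = 0.68 × exp(−0.2)
  = 0.68 × 0.8187 = 0.5567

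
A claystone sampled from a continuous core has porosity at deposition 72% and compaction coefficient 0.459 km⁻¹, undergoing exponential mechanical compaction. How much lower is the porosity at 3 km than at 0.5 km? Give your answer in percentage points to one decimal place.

φ(0.5) = 0.72·e^(−0.459×0.5) = 0.5724
φ(3) = 0.72·e^(−0.459×3) = 0.1817
Δφ = 0.5724 − 0.1817 = 0.3907

39.1 percentage points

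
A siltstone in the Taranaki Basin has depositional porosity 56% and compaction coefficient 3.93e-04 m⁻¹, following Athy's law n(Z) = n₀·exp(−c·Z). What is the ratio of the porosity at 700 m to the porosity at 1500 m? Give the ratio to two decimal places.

1.37

Working in km (1 km = 1000 m; c in km⁻¹ = c in m⁻¹ × 1000):
n(Z₁)/n(Z₂) = e^(−c·Z₁)/e^(−c·Z₂) = e^{c(Z₂−Z₁)}
= exp(0.393 × 0.8) = exp(0.3144) = 1.3694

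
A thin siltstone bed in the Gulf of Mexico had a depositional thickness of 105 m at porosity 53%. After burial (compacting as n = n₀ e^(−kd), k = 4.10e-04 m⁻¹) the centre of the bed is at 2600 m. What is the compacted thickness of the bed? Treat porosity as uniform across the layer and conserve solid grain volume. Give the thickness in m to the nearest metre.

60 m

Working in km (1 km = 1000 m; k in km⁻¹ = k in m⁻¹ × 1000):
Porosity at 2.6 km: n = 0.53·exp(−0.41×2.6) = 0.1825
Solid-volume conservation: h(1−n) = h₀(1−n₀) ⇒ h = h₀·(1−n₀)/(1−n)
h = 0.105 × (1 − 0.53)/(1 − 0.1825) = 0.105 × 0.5749 = 0.0604 km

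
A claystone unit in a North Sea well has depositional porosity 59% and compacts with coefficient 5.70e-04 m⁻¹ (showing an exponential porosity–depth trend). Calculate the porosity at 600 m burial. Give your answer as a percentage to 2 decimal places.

Working in km (1 km = 1000 m; β in km⁻¹ = β in m⁻¹ × 1000):
n = n₀·exp(−β·Z) = 0.59 × exp(−0.57 × 0.6) = 0.59 × exp(−0.342)
  = 0.59 × 0.7103 = 0.4191

41.91%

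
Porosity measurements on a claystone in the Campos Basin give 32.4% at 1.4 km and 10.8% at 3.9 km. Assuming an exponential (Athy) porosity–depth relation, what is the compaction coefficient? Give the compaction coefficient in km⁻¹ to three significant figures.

0.439 km⁻¹

Athy: φ(Z) = φ₀ e^(−cZ) ⇒ φ₁/φ₂ = e^{c(Z₂−Z₁)} ⇒ c = ln(φ₁/φ₂)/(Z₂−Z₁)
c = ln(0.324/0.108) / (3.9 − 1.4) = ln(3) / 2.5 = 1.0986 / 2.5 = 0.4394 km⁻¹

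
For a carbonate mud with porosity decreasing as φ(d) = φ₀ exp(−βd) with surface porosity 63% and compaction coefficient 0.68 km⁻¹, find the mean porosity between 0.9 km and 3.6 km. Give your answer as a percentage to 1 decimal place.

15.6%

⟨φ⟩ = (1/(d₂−d₁)) ∫ φ₀ e^(−βd) dd = φ₀·(e^(−β·d₁) − e^(−β·d₂)) / (β·(d₂−d₁))
e^(−0.68×0.9) = 0.5423; e^(−0.68×3.6) = 0.0865
⟨φ⟩ = 0.63 × (0.5423 − 0.0865) / (0.68 × 2.7) = 0.63 × 0.2483 = 0.1564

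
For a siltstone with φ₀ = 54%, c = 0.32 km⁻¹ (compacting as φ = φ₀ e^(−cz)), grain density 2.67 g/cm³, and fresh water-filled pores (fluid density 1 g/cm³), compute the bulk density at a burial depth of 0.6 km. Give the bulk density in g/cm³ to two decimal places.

Porosity at depth: φ = 0.54·exp(−0.32×0.6) = 0.54×0.8253 = 0.4457
Bulk density: ρ_b = (1−φ)ρ_g + φ·ρ_f = 0.5543×2.67 + 0.4457×1
       = 1.480 + 0.446 = 1.926 g/cm³

1.93 g/cm³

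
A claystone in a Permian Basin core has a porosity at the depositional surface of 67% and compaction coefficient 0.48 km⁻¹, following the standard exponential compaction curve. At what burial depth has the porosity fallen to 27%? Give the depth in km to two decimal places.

Invert Athy's law: d = ln(φ₀/φ) / k
d = ln(0.67/0.27) / 0.48 = ln(2.481) / 0.48 = 0.9089 / 0.48 = 1.893 km

1.89 km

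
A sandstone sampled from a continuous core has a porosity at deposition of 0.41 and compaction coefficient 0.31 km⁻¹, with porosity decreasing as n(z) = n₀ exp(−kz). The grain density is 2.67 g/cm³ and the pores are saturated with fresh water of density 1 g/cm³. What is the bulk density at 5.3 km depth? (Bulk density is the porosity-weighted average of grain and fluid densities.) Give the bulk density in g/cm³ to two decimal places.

Porosity at depth: n = 0.41·exp(−0.31×5.3) = 0.41×0.1934 = 0.0793
Bulk density: ρ_b = (1−n)ρ_g + n·ρ_f = 0.9207×2.67 + 0.0793×1
       = 2.458 + 0.079 = 2.538 g/cm³

2.54 g/cm³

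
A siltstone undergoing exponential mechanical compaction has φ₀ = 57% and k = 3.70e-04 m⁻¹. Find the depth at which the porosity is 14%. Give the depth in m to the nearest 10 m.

Working in km (1 km = 1000 m; k in km⁻¹ = k in m⁻¹ × 1000):
Invert Athy's law: d = ln(φ₀/φ) / k
d = ln(0.57/0.14) / 0.37 = ln(4.071) / 0.37 = 1.4040 / 0.37 = 3.795 km

3790 m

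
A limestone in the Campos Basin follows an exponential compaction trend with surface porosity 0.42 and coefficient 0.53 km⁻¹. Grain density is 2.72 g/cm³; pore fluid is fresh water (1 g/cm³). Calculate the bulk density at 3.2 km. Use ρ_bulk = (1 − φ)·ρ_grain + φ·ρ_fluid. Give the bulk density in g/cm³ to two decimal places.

2.59 g/cm³

Porosity at depth: φ = 0.42·exp(−0.53×3.2) = 0.42×0.1834 = 0.0770
Bulk density: ρ_b = (1−φ)ρ_g + φ·ρ_f = 0.9230×2.72 + 0.0770×1
       = 2.510 + 0.077 = 2.588 g/cm³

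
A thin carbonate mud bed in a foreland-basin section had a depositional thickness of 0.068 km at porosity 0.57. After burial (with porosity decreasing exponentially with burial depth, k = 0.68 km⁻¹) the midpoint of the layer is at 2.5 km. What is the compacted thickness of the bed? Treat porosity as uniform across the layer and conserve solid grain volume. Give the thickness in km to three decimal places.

Porosity at 2.5 km: n = 0.57·exp(−0.68×2.5) = 0.1041
Solid-volume conservation: h(1−n) = h₀(1−n₀) ⇒ h = h₀·(1−n₀)/(1−n)
h = 0.068 × (1 − 0.57)/(1 − 0.1041) = 0.068 × 0.4800 = 0.0326 km

0.033 km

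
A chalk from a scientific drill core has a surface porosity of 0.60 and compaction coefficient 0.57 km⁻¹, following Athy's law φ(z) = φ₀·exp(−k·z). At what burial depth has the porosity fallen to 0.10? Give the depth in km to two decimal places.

Invert Athy's law: z = ln(φ₀/φ) / k
z = ln(0.6/0.1) / 0.57 = ln(6) / 0.57 = 1.7918 / 0.57 = 3.143 km

3.14 km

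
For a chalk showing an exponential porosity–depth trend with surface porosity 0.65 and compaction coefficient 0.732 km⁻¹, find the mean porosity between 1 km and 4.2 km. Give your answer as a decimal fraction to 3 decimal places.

0.121

⟨phi⟩ = (1/(Z₂−Z₁)) ∫ phi₀ e^(−βZ) dZ = phi₀·(e^(−β·Z₁) − e^(−β·Z₂)) / (β·(Z₂−Z₁))
e^(−0.732×1) = 0.4809; e^(−0.732×4.2) = 0.0462
⟨phi⟩ = 0.65 × (0.4809 − 0.0462) / (0.732 × 3.2) = 0.65 × 0.1856 = 0.1206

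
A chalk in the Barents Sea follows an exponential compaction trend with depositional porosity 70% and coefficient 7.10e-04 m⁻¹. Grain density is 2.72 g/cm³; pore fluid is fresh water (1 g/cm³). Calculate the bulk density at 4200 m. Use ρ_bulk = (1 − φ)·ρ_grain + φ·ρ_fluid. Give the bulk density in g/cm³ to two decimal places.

2.66 g/cm³

Working in km (1 km = 1000 m; c in km⁻¹ = c in m⁻¹ × 1000):
Porosity at depth: phi = 0.7·exp(−0.71×4.2) = 0.7×0.0507 = 0.0355
Bulk density: ρ_b = (1−phi)ρ_g + phi·ρ_f = 0.9645×2.72 + 0.0355×1
       = 2.623 + 0.035 = 2.659 g/cm³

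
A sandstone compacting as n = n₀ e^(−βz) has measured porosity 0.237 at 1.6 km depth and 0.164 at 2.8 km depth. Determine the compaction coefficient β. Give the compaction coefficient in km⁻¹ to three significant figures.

Athy: n(z) = n₀ e^(−βz) ⇒ n₁/n₂ = e^{β(z₂−z₁)} ⇒ β = ln(n₁/n₂)/(z₂−z₁)
β = ln(0.237/0.164) / (2.8 − 1.6) = ln(1.445) / 1.2 = 0.3682 / 1.2 = 0.3068 km⁻¹

0.307 km⁻¹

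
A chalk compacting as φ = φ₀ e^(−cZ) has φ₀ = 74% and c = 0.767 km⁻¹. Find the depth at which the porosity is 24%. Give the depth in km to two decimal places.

Invert Athy's law: Z = ln(φ₀/φ) / c
Z = ln(0.74/0.24) / 0.767 = ln(3.083) / 0.767 = 1.1260 / 0.767 = 1.468 km

1.47 km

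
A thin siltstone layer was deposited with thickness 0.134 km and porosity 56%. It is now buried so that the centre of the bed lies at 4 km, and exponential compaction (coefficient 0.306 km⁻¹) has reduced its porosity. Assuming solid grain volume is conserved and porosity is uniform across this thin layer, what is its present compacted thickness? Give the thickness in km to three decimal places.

0.071 km

Porosity at 4 km: n = 0.56·exp(−0.306×4) = 0.1647
Solid-volume conservation: h(1−n) = h₀(1−n₀) ⇒ h = h₀·(1−n₀)/(1−n)
h = 0.134 × (1 − 0.56)/(1 − 0.1647) = 0.134 × 0.5267 = 0.0706 km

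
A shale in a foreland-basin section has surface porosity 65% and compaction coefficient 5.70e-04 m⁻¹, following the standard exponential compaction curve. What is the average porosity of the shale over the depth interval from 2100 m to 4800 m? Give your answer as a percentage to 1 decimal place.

10.0%

Working in km (1 km = 1000 m; β in km⁻¹ = β in m⁻¹ × 1000):
⟨n⟩ = (1/(Z₂−Z₁)) ∫ n₀ e^(−βZ) dZ = n₀·(e^(−β·Z₁) − e^(−β·Z₂)) / (β·(Z₂−Z₁))
e^(−0.57×2.1) = 0.3021; e^(−0.57×4.8) = 0.0648
⟨n⟩ = 0.65 × (0.3021 − 0.0648) / (0.57 × 2.7) = 0.65 × 0.1542 = 0.1002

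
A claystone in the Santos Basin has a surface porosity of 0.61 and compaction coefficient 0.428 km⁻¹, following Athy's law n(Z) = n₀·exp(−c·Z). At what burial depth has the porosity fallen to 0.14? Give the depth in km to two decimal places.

Invert Athy's law: Z = ln(n₀/n) / c
Z = ln(0.61/0.14) / 0.428 = ln(4.357) / 0.428 = 1.4718 / 0.428 = 3.439 km

3.44 km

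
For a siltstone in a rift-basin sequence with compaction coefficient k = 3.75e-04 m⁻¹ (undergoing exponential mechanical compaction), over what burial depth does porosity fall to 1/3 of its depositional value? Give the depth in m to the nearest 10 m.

Working in km (1 km = 1000 m; k in km⁻¹ = k in m⁻¹ × 1000):
φ/φ₀ = 1/3 ⇒ exp(−k·Z) = 1/3 ⇒ Z = ln(3) / k
Z = 1.0986 / 0.375 = 2.930 km

2930 m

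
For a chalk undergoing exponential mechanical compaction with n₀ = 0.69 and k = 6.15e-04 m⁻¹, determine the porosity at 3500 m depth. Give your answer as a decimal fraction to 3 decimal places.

Working in km (1 km = 1000 m; k in km⁻¹ = k in m⁻¹ × 1000):
n = n₀·exp(−k·z) = 0.69 × exp(−0.615 × 3.5) = 0.69 × exp(−2.152)
  = 0.69 × 0.1162 = 0.0802

0.080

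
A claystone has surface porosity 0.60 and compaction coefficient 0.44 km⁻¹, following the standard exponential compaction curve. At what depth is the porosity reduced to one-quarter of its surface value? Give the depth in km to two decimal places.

n/n₀ = 1/4 ⇒ exp(−c·Z) = 1/4 ⇒ Z = ln(4) / c
Z = 1.3863 / 0.44 = 3.151 km

3.15 km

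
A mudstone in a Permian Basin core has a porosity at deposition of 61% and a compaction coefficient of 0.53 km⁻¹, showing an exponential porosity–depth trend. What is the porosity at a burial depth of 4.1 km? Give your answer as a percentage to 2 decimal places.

φ = φ₀·exp(−c·Z) = 0.61 × exp(−0.53 × 4.1) = 0.61 × exp(−2.173)
  = 0.61 × 0.1138 = 0.0694

6.94%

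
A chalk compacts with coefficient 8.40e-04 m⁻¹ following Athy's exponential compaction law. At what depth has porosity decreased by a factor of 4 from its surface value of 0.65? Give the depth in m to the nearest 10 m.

1650 m

Working in km (1 km = 1000 m; k in km⁻¹ = k in m⁻¹ × 1000):
φ/φ₀ = 1/4 ⇒ exp(−k·d) = 1/4 ⇒ d = ln(4) / k
d = 1.3863 / 0.84 = 1.650 km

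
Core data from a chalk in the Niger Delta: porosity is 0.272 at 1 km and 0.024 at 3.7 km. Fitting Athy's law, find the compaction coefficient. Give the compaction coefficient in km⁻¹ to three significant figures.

0.899 km⁻¹

Athy: φ(d) = φ₀ e^(−cd) ⇒ φ₁/φ₂ = e^{c(d₂−d₁)} ⇒ c = ln(φ₁/φ₂)/(d₂−d₁)
c = ln(0.272/0.024) / (3.7 − 1) = ln(11.33) / 2.7 = 2.4277 / 2.7 = 0.8992 km⁻¹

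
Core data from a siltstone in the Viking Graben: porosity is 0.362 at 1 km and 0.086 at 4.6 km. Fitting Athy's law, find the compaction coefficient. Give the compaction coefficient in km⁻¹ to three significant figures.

Athy: φ(Z) = φ₀ e^(−cZ) ⇒ φ₁/φ₂ = e^{c(Z₂−Z₁)} ⇒ c = ln(φ₁/φ₂)/(Z₂−Z₁)
c = ln(0.362/0.086) / (4.6 − 1) = ln(4.209) / 3.6 = 1.4373 / 3.6 = 0.3992 km⁻¹

0.399 km⁻¹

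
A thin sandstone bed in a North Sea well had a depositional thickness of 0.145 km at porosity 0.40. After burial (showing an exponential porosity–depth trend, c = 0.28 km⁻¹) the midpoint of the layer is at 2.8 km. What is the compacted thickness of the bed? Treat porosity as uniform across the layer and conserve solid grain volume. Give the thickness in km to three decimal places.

0.106 km

Porosity at 2.8 km: φ = 0.4·exp(−0.28×2.8) = 0.1826
Solid-volume conservation: h(1−φ) = h₀(1−φ₀) ⇒ h = h₀·(1−φ₀)/(1−φ)
h = 0.145 × (1 − 0.4)/(1 − 0.1826) = 0.145 × 0.7341 = 0.1064 km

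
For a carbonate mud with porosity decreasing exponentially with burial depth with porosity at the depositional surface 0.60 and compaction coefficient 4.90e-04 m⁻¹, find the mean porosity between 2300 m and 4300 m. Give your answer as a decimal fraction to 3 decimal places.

0.124

Working in km (1 km = 1000 m; k in km⁻¹ = k in m⁻¹ × 1000):
⟨phi⟩ = (1/(z₂−z₁)) ∫ phi₀ e^(−kz) dz = phi₀·(e^(−k·z₁) − e^(−k·z₂)) / (k·(z₂−z₁))
e^(−0.49×2.3) = 0.3240; e^(−0.49×4.3) = 0.1216
⟨phi⟩ = 0.6 × (0.3240 − 0.1216) / (0.49 × 2) = 0.6 × 0.2065 = 0.1239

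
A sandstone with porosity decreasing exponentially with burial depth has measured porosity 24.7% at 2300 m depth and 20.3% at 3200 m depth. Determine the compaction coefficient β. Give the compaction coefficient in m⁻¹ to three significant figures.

0.000218 m⁻¹

Working in km (1 km = 1000 m; β in km⁻¹ = β in m⁻¹ × 1000):
Athy: n(z) = n₀ e^(−βz) ⇒ n₁/n₂ = e^{β(z₂−z₁)} ⇒ β = ln(n₁/n₂)/(z₂−z₁)
β = ln(0.247/0.203) / (3.2 − 2.3) = ln(1.217) / 0.9 = 0.1962 / 0.9 = 0.218 km⁻¹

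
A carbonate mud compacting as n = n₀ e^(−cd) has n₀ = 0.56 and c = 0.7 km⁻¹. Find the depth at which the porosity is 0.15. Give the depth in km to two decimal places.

1.88 km

Invert Athy's law: d = ln(n₀/n) / c
d = ln(0.56/0.15) / 0.7 = ln(3.733) / 0.7 = 1.3173 / 0.7 = 1.882 km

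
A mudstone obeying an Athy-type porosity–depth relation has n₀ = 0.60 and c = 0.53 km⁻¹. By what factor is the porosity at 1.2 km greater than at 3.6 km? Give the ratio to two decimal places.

3.57

n(d₁)/n(d₂) = e^(−c·d₁)/e^(−c·d₂) = e^{c(d₂−d₁)}
= exp(0.53 × 2.4) = exp(1.272) = 3.5680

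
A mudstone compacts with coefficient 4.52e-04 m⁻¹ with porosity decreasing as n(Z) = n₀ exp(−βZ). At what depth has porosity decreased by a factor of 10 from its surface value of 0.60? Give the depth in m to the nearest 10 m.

Working in km (1 km = 1000 m; β in km⁻¹ = β in m⁻¹ × 1000):
n/n₀ = 1/10 ⇒ exp(−β·Z) = 1/10 ⇒ Z = ln(10) / β
Z = 2.3026 / 0.452 = 5.094 km

5090 m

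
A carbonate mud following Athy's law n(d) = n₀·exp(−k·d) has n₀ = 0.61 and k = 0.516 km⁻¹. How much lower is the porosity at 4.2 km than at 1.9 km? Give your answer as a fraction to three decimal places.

n(1.9) = 0.61·e^(−0.516×1.9) = 0.2288
n(4.2) = 0.61·e^(−0.516×4.2) = 0.0698
Δn = 0.2288 − 0.0698 = 0.1590

0.159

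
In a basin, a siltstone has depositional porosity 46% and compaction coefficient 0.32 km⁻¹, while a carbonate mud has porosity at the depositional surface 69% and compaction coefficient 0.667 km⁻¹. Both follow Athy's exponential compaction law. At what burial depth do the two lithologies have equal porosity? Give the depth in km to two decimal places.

Set φ₀ₐ e^(−kₐd) = φ₀ᵦ e^(−kᵦd) ⇒ ln(φ₀ₐ/φ₀ᵦ) = (kₐ − kᵦ)·d
d = ln(0.46/0.69) / (0.32 − 0.667) = -0.4055 / -0.347 = 1.168 km

1.17 km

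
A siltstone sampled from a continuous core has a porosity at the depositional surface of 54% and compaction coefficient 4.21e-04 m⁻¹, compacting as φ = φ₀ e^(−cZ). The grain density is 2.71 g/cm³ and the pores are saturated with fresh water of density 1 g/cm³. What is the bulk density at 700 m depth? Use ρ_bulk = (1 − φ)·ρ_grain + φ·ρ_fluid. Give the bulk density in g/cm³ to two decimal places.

Working in km (1 km = 1000 m; c in km⁻¹ = c in m⁻¹ × 1000):
Porosity at depth: φ = 0.54·exp(−0.421×0.7) = 0.54×0.7448 = 0.4022
Bulk density: ρ_b = (1−φ)ρ_g + φ·ρ_f = 0.5978×2.71 + 0.4022×1
       = 1.620 + 0.402 = 2.022 g/cm³

2.02 g/cm³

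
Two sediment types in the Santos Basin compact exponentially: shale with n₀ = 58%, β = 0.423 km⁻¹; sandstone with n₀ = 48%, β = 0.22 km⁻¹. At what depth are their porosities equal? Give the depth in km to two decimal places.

0.93 km

Set n₀ₐ e^(−βₐZ) = n₀ᵦ e^(−βᵦZ) ⇒ ln(n₀ₐ/n₀ᵦ) = (βₐ − βᵦ)·Z
Z = ln(0.58/0.48) / (0.423 − 0.22) = 0.1892 / 0.203 = 0.932 km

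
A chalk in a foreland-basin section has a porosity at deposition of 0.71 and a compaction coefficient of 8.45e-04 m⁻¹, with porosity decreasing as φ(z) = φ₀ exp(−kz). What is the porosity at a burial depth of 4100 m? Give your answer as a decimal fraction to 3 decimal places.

0.022

Working in km (1 km = 1000 m; k in km⁻¹ = k in m⁻¹ × 1000):
φ = φ₀·exp(−k·z) = 0.71 × exp(−0.845 × 4.1) = 0.71 × exp(−3.464)
  = 0.71 × 0.0313 = 0.0222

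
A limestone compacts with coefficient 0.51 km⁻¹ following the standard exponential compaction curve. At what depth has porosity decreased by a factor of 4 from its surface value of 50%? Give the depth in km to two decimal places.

2.72 km

n/n₀ = 1/4 ⇒ exp(−β·z) = 1/4 ⇒ z = ln(4) / β
z = 1.3863 / 0.51 = 2.718 km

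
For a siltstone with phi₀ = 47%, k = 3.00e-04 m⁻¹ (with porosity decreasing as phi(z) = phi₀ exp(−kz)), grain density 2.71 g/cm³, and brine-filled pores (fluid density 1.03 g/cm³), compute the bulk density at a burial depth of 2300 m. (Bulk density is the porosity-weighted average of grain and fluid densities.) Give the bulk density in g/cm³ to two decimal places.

2.31 g/cm³

Working in km (1 km = 1000 m; k in km⁻¹ = k in m⁻¹ × 1000):
Porosity at depth: phi = 0.47·exp(−0.3×2.3) = 0.47×0.5016 = 0.2357
Bulk density: ρ_b = (1−phi)ρ_g + phi·ρ_f = 0.7643×2.71 + 0.2357×1.03
       = 2.071 + 0.243 = 2.314 g/cm³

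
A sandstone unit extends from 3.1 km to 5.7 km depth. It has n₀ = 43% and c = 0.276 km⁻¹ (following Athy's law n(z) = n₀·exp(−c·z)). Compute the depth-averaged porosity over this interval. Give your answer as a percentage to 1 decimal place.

13.0%

⟨n⟩ = (1/(z₂−z₁)) ∫ n₀ e^(−cz) dz = n₀·(e^(−c·z₁) − e^(−c·z₂)) / (c·(z₂−z₁))
e^(−0.276×3.1) = 0.4250; e^(−0.276×5.7) = 0.2074
⟨n⟩ = 0.43 × (0.4250 − 0.2074) / (0.276 × 2.6) = 0.43 × 0.3033 = 0.1304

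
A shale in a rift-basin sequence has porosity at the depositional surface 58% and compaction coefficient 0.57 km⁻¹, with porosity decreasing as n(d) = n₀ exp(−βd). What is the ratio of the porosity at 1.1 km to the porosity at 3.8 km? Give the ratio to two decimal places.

n(d₁)/n(d₂) = e^(−β·d₁)/e^(−β·d₂) = e^{β(d₂−d₁)}
= exp(0.57 × 2.7) = exp(1.539) = 4.6599

4.66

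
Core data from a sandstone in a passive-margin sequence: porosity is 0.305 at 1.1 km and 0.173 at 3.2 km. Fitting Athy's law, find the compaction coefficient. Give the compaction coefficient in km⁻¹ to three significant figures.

Athy: phi(Z) = phi₀ e^(−cZ) ⇒ phi₁/phi₂ = e^{c(Z₂−Z₁)} ⇒ c = ln(phi₁/phi₂)/(Z₂−Z₁)
c = ln(0.305/0.173) / (3.2 − 1.1) = ln(1.763) / 2.1 = 0.5670 / 2.1 = 0.27 km⁻¹

0.270 km⁻¹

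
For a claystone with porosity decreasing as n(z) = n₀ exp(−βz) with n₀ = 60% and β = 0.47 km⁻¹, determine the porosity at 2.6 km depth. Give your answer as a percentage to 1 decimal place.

17.7%

n = n₀·exp(−β·z) = 0.6 × exp(−0.47 × 2.6) = 0.6 × exp(−1.222)
  = 0.6 × 0.2946 = 0.1768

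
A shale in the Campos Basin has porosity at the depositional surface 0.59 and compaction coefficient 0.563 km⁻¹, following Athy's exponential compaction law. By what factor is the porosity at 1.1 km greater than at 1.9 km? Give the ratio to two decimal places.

1.57

φ(d₁)/φ(d₂) = e^(−c·d₁)/e^(−c·d₂) = e^{c(d₂−d₁)}
= exp(0.563 × 0.8) = exp(0.4504) = 1.5689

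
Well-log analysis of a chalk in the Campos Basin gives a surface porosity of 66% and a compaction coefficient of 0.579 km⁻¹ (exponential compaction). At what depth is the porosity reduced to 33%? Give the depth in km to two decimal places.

1.20 km

Invert Athy's law: d = ln(phi₀/phi) / c
d = ln(0.66/0.33) / 0.579 = ln(2) / 0.579 = 0.6931 / 0.579 = 1.197 km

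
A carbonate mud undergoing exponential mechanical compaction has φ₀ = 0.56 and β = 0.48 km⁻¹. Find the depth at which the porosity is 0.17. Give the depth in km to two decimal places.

Invert Athy's law: Z = ln(φ₀/φ) / β
Z = ln(0.56/0.17) / 0.48 = ln(3.294) / 0.48 = 1.1921 / 0.48 = 2.484 km

2.48 km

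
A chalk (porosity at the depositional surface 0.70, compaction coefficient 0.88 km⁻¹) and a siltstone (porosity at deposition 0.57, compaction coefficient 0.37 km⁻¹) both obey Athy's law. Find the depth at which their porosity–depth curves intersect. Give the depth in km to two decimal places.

Set n₀ₐ e^(−cₐd) = n₀ᵦ e^(−cᵦd) ⇒ ln(n₀ₐ/n₀ᵦ) = (cₐ − cᵦ)·d
d = ln(0.7/0.57) / (0.88 − 0.37) = 0.2054 / 0.51 = 0.403 km

0.40 km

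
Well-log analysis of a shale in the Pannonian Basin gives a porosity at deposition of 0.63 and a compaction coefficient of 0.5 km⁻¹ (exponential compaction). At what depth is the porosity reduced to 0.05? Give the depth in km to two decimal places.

Invert Athy's law: Z = ln(phi₀/phi) / β
Z = ln(0.63/0.05) / 0.5 = ln(12.6) / 0.5 = 2.5337 / 0.5 = 5.067 km

5.07 km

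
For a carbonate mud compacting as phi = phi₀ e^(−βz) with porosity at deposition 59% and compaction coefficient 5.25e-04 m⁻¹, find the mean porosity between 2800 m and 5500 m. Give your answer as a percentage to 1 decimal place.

7.3%

Working in km (1 km = 1000 m; β in km⁻¹ = β in m⁻¹ × 1000):
⟨phi⟩ = (1/(z₂−z₁)) ∫ phi₀ e^(−βz) dz = phi₀·(e^(−β·z₁) − e^(−β·z₂)) / (β·(z₂−z₁))
e^(−0.525×2.8) = 0.2299; e^(−0.525×5.5) = 0.0557
⟨phi⟩ = 0.59 × (0.2299 − 0.0557) / (0.525 × 2.7) = 0.59 × 0.1229 = 0.0725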